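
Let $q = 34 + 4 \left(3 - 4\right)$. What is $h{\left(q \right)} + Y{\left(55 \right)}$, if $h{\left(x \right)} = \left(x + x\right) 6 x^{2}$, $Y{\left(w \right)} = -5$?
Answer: $323995$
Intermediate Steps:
$q = 30$ ($q = 34 + 4 \left(-1\right) = 34 - 4 = 30$)
$h{\left(x \right)} = 12 x^{3}$ ($h{\left(x \right)} = 2 x 6 x^{2} = 12 x x^{2} = 12 x^{3}$)
$h{\left(q \right)} + Y{\left(55 \right)} = 12 \cdot 30^{3} - 5 = 12 \cdot 27000 - 5 = 324000 - 5 = 323995$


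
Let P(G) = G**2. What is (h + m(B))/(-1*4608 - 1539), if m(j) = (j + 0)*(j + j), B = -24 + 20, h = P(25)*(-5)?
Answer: 1031/2049 ≈ 0.50317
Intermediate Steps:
h = -3125 (h = 25**2*(-5) = 625*(-5) = -3125)
B = -4
m(j) = 2*j**2 (m(j) = j*(2*j) = 2*j**2)
(h + m(B))/(-1*4608 - 1539) = (-3125 + 2*(-4)**2)/(-1*4608 - 1539) = (-3125 + 2*16)/(-4608 - 1539) = (-3125 + 32)/(-6147) = -3093*(-1/6147) = 1031/2049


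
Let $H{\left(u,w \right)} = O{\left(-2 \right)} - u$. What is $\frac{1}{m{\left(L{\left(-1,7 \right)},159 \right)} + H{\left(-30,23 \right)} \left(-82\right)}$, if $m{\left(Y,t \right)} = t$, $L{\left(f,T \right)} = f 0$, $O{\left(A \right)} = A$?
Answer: $- \frac{1}{2137} \approx -0.00046795$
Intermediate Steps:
$L{\left(f,T \right)} = 0$
$H{\left(u,w \right)} = -2 - u$
$\frac{1}{m{\left(L{\left(-1,7 \right)},159 \right)} + H{\left(-30,23 \right)} \left(-82\right)} = \frac{1}{159 + \left(-2 - -30\right) \left(-82\right)} = \frac{1}{159 + \left(-2 + 30\right) \left(-82\right)} = \frac{1}{159 + 28 \left(-82\right)} = \frac{1}{159 - 2296} = \frac{1}{-2137} = - \frac{1}{2137}$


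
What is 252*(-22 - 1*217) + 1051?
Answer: -59177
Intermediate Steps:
252*(-22 - 1*217) + 1051 = 252*(-22 - 217) + 1051 = 252*(-239) + 1051 = -60228 + 1051 = -59177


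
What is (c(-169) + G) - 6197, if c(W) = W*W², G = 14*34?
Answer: -4832530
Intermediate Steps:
G = 476
c(W) = W³
(c(-169) + G) - 6197 = ((-169)³ + 476) - 6197 = (-4826809 + 476) - 6197 = -4826333 - 6197 = -4832530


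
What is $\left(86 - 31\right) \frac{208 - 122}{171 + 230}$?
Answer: $\frac{4730}{401} \approx 11.796$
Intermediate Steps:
$\left(86 - 31\right) \frac{208 - 122}{171 + 230} = 55 \cdot \frac{86}{401} = \frac{4730}{401}$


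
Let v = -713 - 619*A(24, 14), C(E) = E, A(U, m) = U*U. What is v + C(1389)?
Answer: -355868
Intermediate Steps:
A(U, m) = U²
v = -357257 (v = -713 - 619*24² = -713 - 619*576 = -713 - 356544 = -357257)
v + C(1389) = -357257 + 1389 = -355868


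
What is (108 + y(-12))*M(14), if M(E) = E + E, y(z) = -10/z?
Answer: 9142/3 ≈ 3047.3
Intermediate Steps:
M(E) = 2*E
(108 + y(-12))*M(14) = (108 - 10/(-12))*(2*14) = (108 - 10*(-1/12))*28 = (108 + 5/6)*28 = (653/6)*28 = 9142/3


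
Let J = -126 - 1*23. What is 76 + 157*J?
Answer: -23317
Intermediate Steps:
J = -149 (J = -126 - 23 = -149)
76 + 157*J = 76 + 157*(-149) = 76 - 23393 = -23317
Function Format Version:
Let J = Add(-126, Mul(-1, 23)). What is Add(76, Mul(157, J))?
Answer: -23317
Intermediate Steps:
J = -149 (J = Add(-126, -23) = -149)
Add(76, Mul(157, J)) = Add(76, Mul(157, -149)) = Add(76, -23393) = -23317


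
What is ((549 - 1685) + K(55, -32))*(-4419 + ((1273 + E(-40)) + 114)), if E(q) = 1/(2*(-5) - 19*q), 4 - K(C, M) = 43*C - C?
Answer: 3913552279/375 ≈ 1.0436e+7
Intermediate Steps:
K(C, M) = 4 - 42*C (K(C, M) = 4 - (43*C - C) = 4 - 42*C)
E(q) = 1/(-10 - 19*q)
((549 - 1685) + K(55, -32))*(-4419 + ((1273 + E(-40)) + 114)) = ((549 - 1685) + (4 - 42*55))*(-4419 + ((1273 - 1/(10 + 19*(-40))) + 114)) = (-1136 + (4 - 2310))*(-4419 + ((1273 - 1/(10 - 760)) + 114)) = (-1136 - 2306)*(-4419 + ((1273 - 1/(-750)) + 114)) = -3442*(-4419 + ((1273 - 1*(-1/750)) + 114)) = -3442*(-4419 + ((1273 + 1/750) + 114)) = -3442*(-4419 + (954751/750 + 114)) = -3442*(-4419 + 1040251/750) = -3442*(-2273999/750) = 3913552279/375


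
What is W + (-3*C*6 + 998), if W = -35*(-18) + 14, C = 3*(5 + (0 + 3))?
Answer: 1210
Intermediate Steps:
C = 24 (C = 3*(5 + 3) = 3*8 = 24)
W = 644 (W = 630 + 14 = 644)
W + (-3*C*6 + 998) = 644 + (-3*24*6 + 998) = 644 + (-72*6 + 998) = 644 + (-432 + 998) = 644 + 566 = 1210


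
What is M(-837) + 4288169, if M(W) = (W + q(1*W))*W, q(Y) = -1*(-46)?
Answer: 4950236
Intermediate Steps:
q(Y) = 46
M(W) = W*(46 + W) (M(W) = (W + 46)*W = (46 + W)*W = W*(46 + W))
M(-837) + 4288169 = -837*(46 - 837) + 4288169 = -837*(-791) + 4288169 = 662067 + 4288169 = 4950236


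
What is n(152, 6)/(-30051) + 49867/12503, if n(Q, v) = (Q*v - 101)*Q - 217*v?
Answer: -26437693/375727653 ≈ -0.070364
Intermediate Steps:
n(Q, v) = -217*v + Q*(-101 + Q*v) (n(Q, v) = (-101 + Q*v)*Q - 217*v = Q*(-101 + Q*v) - 217*v = -217*v + Q*(-101 + Q*v))
n(152, 6)/(-30051) + 49867/12503 = (-217*6 - 101*152 + 6*152²)/(-30051) + 49867/12503 = (-1302 - 15352 + 6*23104)*(-1/30051) + 49867*(1/12503) = (-1302 - 15352 + 138624)*(-1/30051) + 49867/12503 = 121970*(-1/30051) + 49867/12503 = -121970/30051 + 49867/12503 = -26437693/375727653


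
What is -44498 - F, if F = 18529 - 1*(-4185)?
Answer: -67212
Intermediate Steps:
F = 22714 (F = 18529 + 4185 = 22714)
-44498 - F = -44498 - 1*22714 = -44498 - 22714 = -67212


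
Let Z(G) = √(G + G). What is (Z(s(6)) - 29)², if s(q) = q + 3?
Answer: 859 - 174*√2 ≈ 612.93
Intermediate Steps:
s(q) = 3 + q
Z(G) = √2*√G (Z(G) = √(2*G) = √2*√G)
(Z(s(6)) - 29)² = (√2*√(3 + 6) - 29)² = (√2*√9 - 29)² = (√2*3 - 29)² = (3*√2 - 29)² = (-29 + 3*√2)²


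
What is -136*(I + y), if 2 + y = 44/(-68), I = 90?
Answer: -11880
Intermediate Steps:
y = -45/17 (y = -2 + 44/(-68) = -2 + 44*(-1/68) = -2 - 11/17 = -45/17 ≈ -2.6471)
-136*(I + y) = -136*(90 - 45/17) = -136*1485/17 = -11880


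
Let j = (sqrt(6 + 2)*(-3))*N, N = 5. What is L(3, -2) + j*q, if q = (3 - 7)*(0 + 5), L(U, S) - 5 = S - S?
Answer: 5 + 600*sqrt(2) ≈ 853.53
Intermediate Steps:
L(U, S) = 5 (L(U, S) = 5 + (S - S) = 5 + 0 = 5)
j = -30*sqrt(2) (j = (sqrt(6 + 2)*(-3))*5 = (sqrt(8)*(-3))*5 = ((2*sqrt(2))*(-3))*5 = -6*sqrt(2)*5 = -30*sqrt(2) ≈ -42.426)
q = -20 (q = -4*5 = -20)
L(3, -2) + j*q = 5 - 30*sqrt(2)*(-20) = 5 + 600*sqrt(2)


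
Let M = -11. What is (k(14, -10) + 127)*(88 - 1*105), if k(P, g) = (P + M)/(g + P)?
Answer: -8687/4 ≈ -2171.8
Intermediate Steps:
k(P, g) = (-11 + P)/(P + g) (k(P, g) = (P - 11)/(g + P) = (-11 + P)/(P + g))
(k(14, -10) + 127)*(88 - 1*105) = ((-11 + 14)/(14 - 10) + 127)*(88 - 1*105) = (3/4 + 127)*(88 - 105) = ((1/4)*3 + 127)*(-17) = (3/4 + 127)*(-17) = (511/4)*(-17) = -8687/4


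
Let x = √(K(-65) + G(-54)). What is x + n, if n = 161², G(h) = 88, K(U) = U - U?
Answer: 25921 + 2*√22 ≈ 25930.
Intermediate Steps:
K(U) = 0
n = 25921
x = 2*√22 (x = √(0 + 88) = √88 = 2*√22 ≈ 9.3808)
x + n = 2*√22 + 25921 = 25921 + 2*√22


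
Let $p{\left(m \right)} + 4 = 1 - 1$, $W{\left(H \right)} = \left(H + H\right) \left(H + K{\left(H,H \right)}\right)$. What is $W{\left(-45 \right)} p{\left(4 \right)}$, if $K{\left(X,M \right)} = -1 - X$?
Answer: $-360$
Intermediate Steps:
$W{\left(H \right)} = - 2 H$ ($W{\left(H \right)} = \left(H + H\right) \left(H - \left(1 + H\right)\right) = 2 H \left(-1\right) = - 2 H$)
$p{\left(m \right)} = -4$ ($p{\left(m \right)} = -4 + \left(1 - 1\right) = -4 + 0 = -4$)
$W{\left(-45 \right)} p{\left(4 \right)} = \left(-2\right) \left(-45\right) \left(-4\right) = 90 \left(-4\right) = -360$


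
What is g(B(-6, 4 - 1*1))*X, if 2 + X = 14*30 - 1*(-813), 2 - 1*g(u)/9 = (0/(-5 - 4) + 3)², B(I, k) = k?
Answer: -77553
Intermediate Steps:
g(u) = -63 (g(u) = 18 - 9*(0/(-5 - 4) + 3)² = 18 - 9*(0/(-9) + 3)² = 18 - 9*(0*(-⅑) + 3)² = 18 - 9*(0 + 3)² = 18 - 9*3² = 18 - 9*9 = 18 - 81 = -63)
X = 1231 (X = -2 + (14*30 - 1*(-813)) = -2 + (420 + 813) = -2 + 1233 = 1231)
g(B(-6, 4 - 1*1))*X = -63*1231 = -77553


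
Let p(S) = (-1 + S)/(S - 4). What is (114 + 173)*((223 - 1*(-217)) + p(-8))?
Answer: 505981/4 ≈ 1.2650e+5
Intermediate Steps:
p(S) = (-1 + S)/(-4 + S)
(114 + 173)*((223 - 1*(-217)) + p(-8)) = (114 + 173)*((223 - 1*(-217)) + (-1 - 8)/(-4 - 8)) = 287*((223 + 217) - 9/(-12)) = 287*(440 - 1/12*(-9)) = 287*(440 + ¾) = 287*(1763/4) = 505981/4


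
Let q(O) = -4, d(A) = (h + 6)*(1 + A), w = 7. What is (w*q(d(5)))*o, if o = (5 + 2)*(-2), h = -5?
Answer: 392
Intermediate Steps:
d(A) = 1 + A (d(A) = (-5 + 6)*(1 + A) = 1*(1 + A) = 1 + A)
o = -14 (o = 7*(-2) = -14)
(w*q(d(5)))*o = (7*(-4))*(-14) = -28*(-14) = 392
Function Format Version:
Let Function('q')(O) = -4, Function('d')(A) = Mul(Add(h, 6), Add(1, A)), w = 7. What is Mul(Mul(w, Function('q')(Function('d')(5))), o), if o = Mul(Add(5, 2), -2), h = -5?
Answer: 392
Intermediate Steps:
Function('d')(A) = Add(1, A) (Function('d')(A) = Mul(Add(-5, 6), Add(1, A)) = Mul(1, Add(1, A)) = Add(1, A))
o = -14 (o = Mul(7, -2) = -14)
Mul(Mul(w, Function('q')(Function('d')(5))), o) = Mul(Mul(7, -4), -14) = Mul(-28, -14) = 392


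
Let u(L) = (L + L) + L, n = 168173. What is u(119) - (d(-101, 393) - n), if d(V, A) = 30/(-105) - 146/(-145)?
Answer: 171057218/1015 ≈ 1.6853e+5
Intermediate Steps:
u(L) = 3*L (u(L) = 2*L + L = 3*L)
d(V, A) = 732/1015 (d(V, A) = 30*(-1/105) - 146*(-1/145) = -2/7 + 146/145 = 732/1015)
u(119) - (d(-101, 393) - n) = 3*119 - (732/1015 - 1*168173) = 357 - (732/1015 - 168173) = 357 - 1*(-170694863/1015) = 357 + 170694863/1015 = 171057218/1015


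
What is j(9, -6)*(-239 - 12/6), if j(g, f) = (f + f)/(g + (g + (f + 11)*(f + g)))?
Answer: 964/11 ≈ 87.636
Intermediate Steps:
j(g, f) = 2*f/(2*g + (11 + f)*(f + g)) (j(g, f) = (2*f)/(g + (g + (11 + f)*(f + g))) = (2*f)/(2*g + (11 + f)*(f + g)) = 2*f/(2*g + (11 + f)*(f + g)))
j(9, -6)*(-239 - 12/6) = (2*(-6)/((-6)² + 11*(-6) + 13*9 - 6*9))*(-239 - 12/6) = (2*(-6)/(36 - 66 + 117 - 54))*(-239 + (⅙)*(-12)) = (2*(-6)/33)*(-239 - 2) = (2*(-6)*(1/33))*(-241) = -4/11*(-241) = 964/11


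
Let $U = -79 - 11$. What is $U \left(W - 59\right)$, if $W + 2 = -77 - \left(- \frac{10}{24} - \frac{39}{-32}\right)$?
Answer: $\frac{199875}{16} \approx 12492.0$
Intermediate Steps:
$U = -90$
$W = - \frac{7661}{96}$ ($W = -2 - \left(77 - \frac{5}{12} + \frac{39}{32}\right) = -2 - \frac{7469}{96} = - \frac{7661}{96} \approx -79.802$)
$U \left(W - 59\right) = - 90 \left(- \frac{7661}{96} - 59\right) = \left(-90\right) \left(- \frac{13325}{96}\right) = \frac{199875}{16}$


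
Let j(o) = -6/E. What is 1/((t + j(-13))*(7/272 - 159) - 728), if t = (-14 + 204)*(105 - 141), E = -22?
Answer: 272/295558631 ≈ 9.2029e-7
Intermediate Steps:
t = -6840 (t = 190*(-36) = -6840)
j(o) = 3/11 (j(o) = -6/(-22) = -6*(-1/22) = 3/11)
1/((t + j(-13))*(7/272 - 159) - 728) = 1/((-6840 + 3/11)*(7/272 - 159) - 728) = 1/(-75237*(7*(1/272) - 159)/11 - 728) = 1/(-75237*(7/272 - 159)/11 - 728) = 1/(-75237/11*(-43241/272) - 728) = 1/(295756647/272 - 728) = 1/(295558631/272) = 272/295558631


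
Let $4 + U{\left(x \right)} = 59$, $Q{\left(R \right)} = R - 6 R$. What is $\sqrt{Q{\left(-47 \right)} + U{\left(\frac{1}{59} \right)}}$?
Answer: $\sqrt{290} \approx 17.029$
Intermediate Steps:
$Q{\left(R \right)} = - 5 R$
$U{\left(x \right)} = 55$ ($U{\left(x \right)} = -4 + 59 = 55$)
$\sqrt{Q{\left(-47 \right)} + U{\left(\frac{1}{59} \right)}} = \sqrt{\left(-5\right) \left(-47\right) + 55} = \sqrt{235 + 55} = \sqrt{290}$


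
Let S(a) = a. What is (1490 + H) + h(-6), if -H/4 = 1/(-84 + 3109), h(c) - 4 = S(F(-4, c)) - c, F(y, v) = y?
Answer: 4525396/3025 ≈ 1496.0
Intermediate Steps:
h(c) = -c (h(c) = 4 + (-4 - c) = -c)
H = -4/3025 (H = -4/(-84 + 3109) = -4/3025 ≈ -0.0013223)
(1490 + H) + h(-6) = (1490 - 4/3025) - 1*(-6) = 4507246/3025 + 6 = 4525396/3025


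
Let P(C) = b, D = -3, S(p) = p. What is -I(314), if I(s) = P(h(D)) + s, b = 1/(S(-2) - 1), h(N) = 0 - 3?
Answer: -941/3 ≈ -313.67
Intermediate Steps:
h(N) = -3
b = -1/3 (b = 1/(-2 - 1) = 1/(-3) = -1/3 ≈ -0.33333)
P(C) = -1/3
I(s) = -1/3 + s
-I(314) = -(-1/3 + 314) = -1*941/3 = -941/3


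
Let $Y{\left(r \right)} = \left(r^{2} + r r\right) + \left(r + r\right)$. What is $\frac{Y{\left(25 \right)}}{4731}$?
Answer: $\frac{1300}{4731} \approx 0.27478$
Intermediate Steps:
$Y{\left(r \right)} = 2 r + 2 r^{2}$ ($Y{\left(r \right)} = \left(r^{2} + r^{2}\right) + 2 r = 2 r^{2} + 2 r = 2 r + 2 r^{2}$)
$\frac{Y{\left(25 \right)}}{4731} = \frac{2 \cdot 25 \left(1 + 25\right)}{4731} = 2 \cdot 25 \cdot 26 \cdot \frac{1}{4731} = 1300 \cdot \frac{1}{4731} = \frac{1300}{4731}$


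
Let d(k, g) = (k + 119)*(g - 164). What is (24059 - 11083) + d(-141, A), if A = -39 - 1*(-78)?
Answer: 15726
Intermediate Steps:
A = 39 (A = -39 + 78 = 39)
d(k, g) = (-164 + g)*(119 + k) (d(k, g) = (119 + k)*(-164 + g) = (-164 + g)*(119 + k))
(24059 - 11083) + d(-141, A) = (24059 - 11083) + (-19516 - 164*(-141) + 119*39 + 39*(-141)) = 12976 + (-19516 + 23124 + 4641 - 5499) = 12976 + 2750 = 15726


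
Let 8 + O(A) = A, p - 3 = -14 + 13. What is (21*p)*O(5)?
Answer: -126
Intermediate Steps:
p = 2 (p = 3 + (-14 + 13) = 3 - 1 = 2)
O(A) = -8 + A
(21*p)*O(5) = (21*2)*(-8 + 5) = 42*(-3) = -126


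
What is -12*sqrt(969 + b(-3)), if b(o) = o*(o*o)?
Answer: -12*sqrt(942) ≈ -368.30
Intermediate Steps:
b(o) = o**3 (b(o) = o*o**2 = o**3)
-12*sqrt(969 + b(-3)) = -12*sqrt(969 + (-3)**3) = -12*sqrt(969 - 27) = -12*sqrt(942)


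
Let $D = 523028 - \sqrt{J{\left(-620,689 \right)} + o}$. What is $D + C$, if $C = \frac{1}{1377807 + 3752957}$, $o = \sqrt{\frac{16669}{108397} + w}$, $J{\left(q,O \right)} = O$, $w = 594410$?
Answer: $\frac{2683533233393}{5130764} - \frac{\sqrt{8095687720601 + 108397 \sqrt{6984265577555283}}}{108397} \approx 5.2299 \cdot 10^{5}$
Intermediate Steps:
$o = \frac{\sqrt{6984265577555283}}{108397}$ ($o = \sqrt{\frac{16669}{108397} + 594410} = \sqrt{\frac{64432277439}{108397}} = \frac{\sqrt{6984265577555283}}{108397} \approx 770.98$)
$C = \frac{1}{5130764} \approx 1.949 \cdot 10^{-7}$
$D = 523028 - \sqrt{689 + \frac{\sqrt{6984265577555283}}{108397}} \approx 5.2299 \cdot 10^{5}$
$D + C = \left(523028 - \frac{\sqrt{8095687720601 + 108397 \sqrt{6984265577555283}}}{108397}\right) + \frac{1}{5130764} = \frac{2683533233393}{5130764} - \frac{\sqrt{8095687720601 + 108397 \sqrt{6984265577555283}}}{108397}$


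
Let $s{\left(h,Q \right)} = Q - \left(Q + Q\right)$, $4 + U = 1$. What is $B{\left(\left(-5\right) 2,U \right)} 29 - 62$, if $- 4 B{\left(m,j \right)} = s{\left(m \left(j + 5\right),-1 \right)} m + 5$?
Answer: $- \frac{103}{4} \approx -25.75$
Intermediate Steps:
$U = -3$ ($U = -4 + 1 = -3$)
$s{\left(h,Q \right)} = - Q$ ($s{\left(h,Q \right)} = Q - 2 Q = - Q$)
$B{\left(m,j \right)} = - \frac{5}{4} - \frac{m}{4}$ ($B{\left(m,j \right)} = - \frac{\left(-1\right) \left(-1\right) m + 5}{4} = - \frac{1 m + 5}{4} = - \frac{m + 5}{4} = - \frac{5 + m}{4} = - \frac{5}{4} - \frac{m}{4}$)
$B{\left(\left(-5\right) 2,U \right)} 29 - 62 = \left(- \frac{5}{4} - \frac{\left(-5\right) 2}{4}\right) 29 - 62 = \left(- \frac{5}{4} - - \frac{5}{2}\right) 29 - 62 = \left(- \frac{5}{4} + \frac{5}{2}\right) 29 - 62 = \frac{5}{4} \cdot 29 - 62 = \frac{145}{4} - 62 = - \frac{103}{4}$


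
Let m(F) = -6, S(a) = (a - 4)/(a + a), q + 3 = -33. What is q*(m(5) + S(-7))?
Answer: 1314/7 ≈ 187.71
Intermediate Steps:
q = -36 (q = -3 - 33 = -36)
S(a) = (-4 + a)/(2*a) (S(a) = (-4 + a)/((2*a)) = (-4 + a)*(1/(2*a)) = (-4 + a)/(2*a))
q*(m(5) + S(-7)) = -36*(-6 + (½)*(-4 - 7)/(-7)) = -36*(-6 + (½)*(-⅐)*(-11)) = -36*(-6 + 11/14) = -36*(-73/14) = 1314/7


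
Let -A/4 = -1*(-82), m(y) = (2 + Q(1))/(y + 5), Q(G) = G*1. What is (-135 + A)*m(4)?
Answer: -463/3 ≈ -154.33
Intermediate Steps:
Q(G) = G
m(y) = 3/(5 + y) (m(y) = (2 + 1)/(y + 5) = 3/(5 + y))
A = -328 (A = -(-4)*(-82) = -4*82 = -328)
(-135 + A)*m(4) = (-135 - 328)*(3/(5 + 4)) = -1389/9 = -463*⅓ = -463/3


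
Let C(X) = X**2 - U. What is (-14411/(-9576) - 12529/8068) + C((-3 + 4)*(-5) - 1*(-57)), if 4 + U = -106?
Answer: 54350897249/19314792 ≈ 2814.0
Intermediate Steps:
U = -110 (U = -4 - 106 = -110)
C(X) = 110 + X**2 (C(X) = X**2 - 1*(-110) = X**2 + 110 = 110 + X**2)
(-14411/(-9576) - 12529/8068) + C((-3 + 4)*(-5) - 1*(-57)) = (-14411/(-9576) - 12529/8068) + (110 + ((-3 + 4)*(-5) - 1*(-57))**2) = (-14411*(-1/9576) - 12529*1/8068) + (110 + (1*(-5) + 57)**2) = (14411/9576 - 12529/8068) + (110 + (-5 + 57)**2) = -927439/19314792 + (110 + 52**2) = -927439/19314792 + (110 + 2704) = -927439/19314792 + 2814 = 54350897249/19314792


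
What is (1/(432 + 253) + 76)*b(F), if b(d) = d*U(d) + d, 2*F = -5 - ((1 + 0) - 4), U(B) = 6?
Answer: -364427/685 ≈ -532.01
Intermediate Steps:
F = -1 (F = (-5 - ((1 + 0) - 4))/2 = (-5 - (1 - 4))/2 = (-5 - 1*(-3))/2 = (-5 + 3)/2 = (1/2)*(-2) = -1)
b(d) = 7*d (b(d) = d*6 + d = 6*d + d = 7*d)
(1/(432 + 253) + 76)*b(F) = (1/(432 + 253) + 76)*(7*(-1)) = (1/685 + 76)*(-7) = (52061/685)*(-7) = -364427/685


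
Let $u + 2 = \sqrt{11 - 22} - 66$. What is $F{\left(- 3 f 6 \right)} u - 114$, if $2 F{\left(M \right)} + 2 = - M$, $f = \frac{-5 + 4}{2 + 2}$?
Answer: $107 - \frac{13 i \sqrt{11}}{4} \approx 107.0 - 10.779 i$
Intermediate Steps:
$f = - \frac{1}{4} \approx -0.25$
$F{\left(M \right)} = -1 - \frac{M}{2}$ ($F{\left(M \right)} = -1 + \frac{\left(-1\right) M}{2} = -1 - \frac{M}{2}$)
$u = -68 + i \sqrt{11}$ ($u = -2 - \left(66 - \sqrt{11 - 22}\right) = -2 - \left(66 - \sqrt{-11}\right) = -2 - \left(66 - i \sqrt{11}\right) = -68 + i \sqrt{11} \approx -68.0 + 3.3166 i$)
$F{\left(- 3 f 6 \right)} u - 114 = \left(-1 - \frac{\left(-3\right) \left(- \frac{1}{4}\right) 6}{2}\right) \left(-68 + i \sqrt{11}\right) - 114 = \left(-1 - \frac{\frac{3}{4} \cdot 6}{2}\right) \left(-68 + i \sqrt{11}\right) - 114 = \left(-1 - \frac{9}{4}\right) \left(-68 + i \sqrt{11}\right) - 114 = - \frac{13 \left(-68 + i \sqrt{11}\right)}{4} - 114 = \left(221 - \frac{13 i \sqrt{11}}{4}\right) - 114 = 107 - \frac{13 i \sqrt{11}}{4}$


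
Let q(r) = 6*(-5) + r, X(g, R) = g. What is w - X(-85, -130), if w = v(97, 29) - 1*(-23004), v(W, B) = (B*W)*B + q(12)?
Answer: 104648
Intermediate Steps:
q(r) = -30 + r
v(W, B) = -18 + W*B² (v(W, B) = (B*W)*B + (-30 + 12) = W*B² - 18 = -18 + W*B²)
w = 104563 (w = (-18 + 97*29²) - 1*(-23004) = (-18 + 97*841) + 23004 = (-18 + 81577) + 23004 = 81559 + 23004 = 104563)
w - X(-85, -130) = 104563 - 1*(-85) = 104563 + 85 = 104648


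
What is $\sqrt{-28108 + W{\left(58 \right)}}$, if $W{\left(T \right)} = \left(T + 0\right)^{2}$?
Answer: $2 i \sqrt{6186} \approx 157.3 i$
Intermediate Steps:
$W{\left(T \right)} = T^{2}$
$\sqrt{-28108 + W{\left(58 \right)}} = \sqrt{-28108 + 58^{2}} = \sqrt{-28108 + 3364} = \sqrt{-24744} = 2 i \sqrt{6186}$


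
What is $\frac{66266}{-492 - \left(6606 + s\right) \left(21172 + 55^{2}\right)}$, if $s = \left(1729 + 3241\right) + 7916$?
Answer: $- \frac{33133}{235824208} \approx -0.0001405$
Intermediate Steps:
$s = 12886$ ($s = 4970 + 7916 = 12886$)
$\frac{66266}{-492 - \left(6606 + s\right) \left(21172 + 55^{2}\right)} = \frac{66266}{-492 - \left(6606 + 12886\right) \left(21172 + 55^{2}\right)} = \frac{66266}{-492 - 19492 \left(21172 + 3025\right)} = \frac{66266}{-492 - 19492 \cdot 24197} = \frac{66266}{-492 - 471647924} = \frac{66266}{-471648416} = 66266 \left(- \frac{1}{471648416}\right) = - \frac{33133}{235824208}$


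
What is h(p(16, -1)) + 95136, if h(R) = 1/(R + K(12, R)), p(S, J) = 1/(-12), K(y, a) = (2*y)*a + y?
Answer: 11321196/119 ≈ 95136.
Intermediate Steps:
K(y, a) = y + 2*a*y (K(y, a) = 2*a*y + y = y + 2*a*y)
p(S, J) = -1/12
h(R) = 1/(12 + 25*R) (h(R) = 1/(R + 12*(1 + 2*R)) = 1/(R + (12 + 24*R)) = 1/(12 + 25*R))
h(p(16, -1)) + 95136 = 1/(12 + 25*(-1/12)) + 95136 = 1/(12 - 25/12) + 95136 = 1/(119/12) + 95136 = 12/119 + 95136 = 11321196/119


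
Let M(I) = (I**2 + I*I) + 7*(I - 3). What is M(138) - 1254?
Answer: 37779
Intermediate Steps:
M(I) = -21 + 2*I**2 + 7*I (M(I) = (I**2 + I**2) + 7*(-3 + I) = 2*I**2 + (-21 + 7*I) = -21 + 2*I**2 + 7*I)
M(138) - 1254 = (-21 + 2*138**2 + 7*138) - 1254 = (-21 + 2*19044 + 966) - 1254 = (-21 + 38088 + 966) - 1254 = 39033 - 1254 = 37779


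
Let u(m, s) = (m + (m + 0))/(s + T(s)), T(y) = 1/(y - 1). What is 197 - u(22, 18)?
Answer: 59731/307 ≈ 194.56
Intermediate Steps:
T(y) = 1/(-1 + y)
u(m, s) = 2*m/(s + 1/(-1 + s)) (u(m, s) = (m + (m + 0))/(s + 1/(-1 + s)) = (m + m)/(s + 1/(-1 + s)) = (2*m)/(s + 1/(-1 + s)) = 2*m/(s + 1/(-1 + s)))
197 - u(22, 18) = 197 - 2*22*(-1 + 18)/(1 + 18*(-1 + 18)) = 197 - 2*22*17/(1 + 18*17) = 197 - 2*22*17/(1 + 306) = 197 - 2*22*17/307 = 197 - 1*748/307 = 197 - 748/307 = 59731/307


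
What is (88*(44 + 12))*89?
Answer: 438592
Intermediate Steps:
(88*(44 + 12))*89 = (88*56)*89 = 4928*89 = 438592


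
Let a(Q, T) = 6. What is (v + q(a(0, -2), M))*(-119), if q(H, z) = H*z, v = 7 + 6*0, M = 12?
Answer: -9401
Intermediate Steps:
v = 7 (v = 7 + 0 = 7)
(v + q(a(0, -2), M))*(-119) = (7 + 6*12)*(-119) = (7 + 72)*(-119) = 79*(-119) = -9401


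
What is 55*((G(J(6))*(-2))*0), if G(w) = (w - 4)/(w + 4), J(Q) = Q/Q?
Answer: 0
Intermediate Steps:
J(Q) = 1
G(w) = (-4 + w)/(4 + w)
55*((G(J(6))*(-2))*0) = 55*((((-4 + 1)/(4 + 1))*(-2))*0) = 55*(((-3/5)*(-2))*0) = 55*((((1/5)*(-3))*(-2))*0) = 55*(-3/5*(-2)*0) = 55*((6/5)*0) = 55*0 = 0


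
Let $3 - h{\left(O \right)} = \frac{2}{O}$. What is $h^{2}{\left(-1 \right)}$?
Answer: $25$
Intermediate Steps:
$h{\left(O \right)} = 3 - \frac{2}{O}$
$h^{2}{\left(-1 \right)} = \left(3 - \frac{2}{-1}\right)^{2} = \left(3 - -2\right)^{2} = \left(3 + 2\right)^{2} = 5^{2} = 25$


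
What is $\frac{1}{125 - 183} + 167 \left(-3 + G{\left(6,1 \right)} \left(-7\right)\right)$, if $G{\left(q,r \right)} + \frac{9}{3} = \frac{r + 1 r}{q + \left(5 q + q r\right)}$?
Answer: $\frac{513355}{174} \approx 2950.3$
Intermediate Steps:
$G{\left(q,r \right)} = -3 + \frac{2 r}{6 q + q r}$ ($G{\left(q,r \right)} = -3 + \frac{r + 1 r}{q + \left(5 q + q r\right)} = -3 + \frac{r + r}{6 q + q r} = -3 + \frac{2 r}{6 q + q r}$)
$\frac{1}{125 - 183} + 167 \left(-3 + G{\left(6,1 \right)} \left(-7\right)\right) = \frac{1}{125 - 183} + 167 \left(-3 + \frac{\left(-18\right) 6 + 2 \cdot 1 - 18 \cdot 1}{6 \left(6 + 1\right)} \left(-7\right)\right) = \frac{1}{-58} + 167 \left(-3 + \frac{-108 + 2 - 18}{6 \cdot 7} \left(-7\right)\right) = - \frac{1}{58} + 167 \left(-3 + \frac{1}{6} \cdot \frac{1}{7} \left(-124\right) \left(-7\right)\right) = - \frac{1}{58} + 167 \left(-3 - - \frac{62}{3}\right) = - \frac{1}{58} + 167 \left(-3 + \frac{62}{3}\right) = - \frac{1}{58} + 167 \cdot \frac{53}{3} = - \frac{1}{58} + \frac{8851}{3} = \frac{513355}{174}$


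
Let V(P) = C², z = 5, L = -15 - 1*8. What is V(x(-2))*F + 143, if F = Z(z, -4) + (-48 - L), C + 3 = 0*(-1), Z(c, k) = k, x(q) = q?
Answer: -118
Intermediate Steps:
L = -23 (L = -15 - 8 = -23)
C = -3 (C = -3 + 0*(-1) = -3 + 0 = -3)
V(P) = 9 (V(P) = (-3)² = 9)
F = -29 (F = -4 + (-48 - 1*(-23)) = -4 + (-48 + 23) = -4 - 25 = -29)
V(x(-2))*F + 143 = 9*(-29) + 143 = -261 + 143 = -118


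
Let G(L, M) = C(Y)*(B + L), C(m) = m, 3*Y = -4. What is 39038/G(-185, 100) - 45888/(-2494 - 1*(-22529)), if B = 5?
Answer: 77111321/480840 ≈ 160.37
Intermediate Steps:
Y = -4/3 (Y = (1/3)*(-4) = -4/3 ≈ -1.3333)
G(L, M) = -20/3 - 4*L/3 (G(L, M) = -4*(5 + L)/3 = -20/3 - 4*L/3)
39038/G(-185, 100) - 45888/(-2494 - 1*(-22529)) = 39038/(-20/3 - 4/3*(-185)) - 45888/(-2494 - 1*(-22529)) = 39038/(-20/3 + 740/3) - 45888/(-2494 + 22529) = 39038/240 - 45888/20035 = 39038*(1/240) - 45888*1/20035 = 19519/120 - 45888/20035 = 77111321/480840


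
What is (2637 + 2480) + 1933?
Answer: 7050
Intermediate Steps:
(2637 + 2480) + 1933 = 5117 + 1933 = 7050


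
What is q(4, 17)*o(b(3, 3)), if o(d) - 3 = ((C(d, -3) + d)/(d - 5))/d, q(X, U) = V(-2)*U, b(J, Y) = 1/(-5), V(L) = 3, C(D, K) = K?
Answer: -51/13 ≈ -3.9231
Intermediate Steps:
b(J, Y) = -1/5
q(X, U) = 3*U
o(d) = 3 + (-3 + d)/(d*(-5 + d)) (o(d) = 3 + ((-3 + d)/(d - 5))/d = 3 + ((-3 + d)/(-5 + d))/d = 3 + (-3 + d)/(d*(-5 + d)))
q(4, 17)*o(b(3, 3)) = (3*17)*((-3 - 14*(-1/5) + 3*(-1/5)**2)/((-1/5)*(-5 - 1/5))) = 51*(-5*(-3 + 14/5 + 3*(1/25))/(-26/5)) = 51*(-5*(-5/26)*(-3 + 14/5 + 3/25)) = 51*(-5*(-5/26)*(-2/25)) = 51*(-1/13) = -51/13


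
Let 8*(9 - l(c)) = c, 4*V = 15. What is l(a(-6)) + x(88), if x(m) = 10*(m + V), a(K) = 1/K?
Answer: 44473/48 ≈ 926.52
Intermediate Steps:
V = 15/4 (V = (¼)*15 = 15/4 ≈ 3.7500)
l(c) = 9 - c/8
x(m) = 75/2 + 10*m (x(m) = 10*(m + 15/4) = 10*(15/4 + m) = 75/2 + 10*m)
l(a(-6)) + x(88) = (9 - ⅛/(-6)) + (75/2 + 10*88) = (9 - ⅛*(-⅙)) + (75/2 + 880) = (9 + 1/48) + 1835/2 = 433/48 + 1835/2 = 44473/48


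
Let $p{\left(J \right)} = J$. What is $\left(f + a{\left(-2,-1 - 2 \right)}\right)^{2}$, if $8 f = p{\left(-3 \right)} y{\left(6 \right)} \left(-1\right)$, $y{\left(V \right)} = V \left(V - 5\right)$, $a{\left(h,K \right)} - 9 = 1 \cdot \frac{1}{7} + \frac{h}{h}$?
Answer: $\frac{120409}{784} \approx 153.58$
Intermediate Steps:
$a{\left(h,K \right)} = \frac{71}{7}$ ($a{\left(h,K \right)} = 9 + \left(1 \cdot \frac{1}{7} + \frac{h}{h}\right) = 9 + \left(1 \cdot \frac{1}{7} + 1\right) = 9 + \left(\frac{1}{7} + 1\right) = 9 + \frac{8}{7} = \frac{71}{7}$)
$y{\left(V \right)} = V \left(-5 + V\right)$
$f = \frac{9}{4}$ ($f = \frac{- 3 \cdot 6 \left(-5 + 6\right) \left(-1\right)}{8} = \frac{- 3 \cdot 6 \cdot 1 \left(-1\right)}{8} = \frac{\left(-3\right) 6 \left(-1\right)}{8} = \frac{\left(-18\right) \left(-1\right)}{8} = \frac{1}{8} \cdot 18 = \frac{9}{4} \approx 2.25$)
$\left(f + a{\left(-2,-1 - 2 \right)}\right)^{2} = \left(\frac{9}{4} + \frac{71}{7}\right)^{2} = \left(\frac{347}{28}\right)^{2} = \frac{120409}{784}$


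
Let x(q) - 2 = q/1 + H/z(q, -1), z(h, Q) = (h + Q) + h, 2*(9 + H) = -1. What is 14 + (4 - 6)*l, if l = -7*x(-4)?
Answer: 7/9 ≈ 0.77778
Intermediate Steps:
H = -19/2 (H = -9 + (½)*(-1) = -9 - ½ = -19/2 ≈ -9.5000)
z(h, Q) = Q + 2*h (z(h, Q) = (Q + h) + h = Q + 2*h)
x(q) = 2 + q - 19/(2*(-1 + 2*q)) (x(q) = 2 + (q/1 - 19/(2*(-1 + 2*q))) = 2 + (q*1 - 19/(2*(-1 + 2*q))) = 2 + (q - 19/(2*(-1 + 2*q))) = 2 + q - 19/(2*(-1 + 2*q)))
l = 119/18 (l = -7*(-23 + 4*(-4)² + 6*(-4))/(2*(-1 + 2*(-4))) = -7*(-23 + 4*16 - 24)/(2*(-1 - 8)) = -7*(-23 + 64 - 24)/(2*(-9)) = -7*(-1)*17/(2*9) = -7*(-17/18) = 119/18 ≈ 6.6111)
14 + (4 - 6)*l = 14 + (4 - 6)*(119/18) = 14 - 2*119/18 = 14 - 119/9 = 7/9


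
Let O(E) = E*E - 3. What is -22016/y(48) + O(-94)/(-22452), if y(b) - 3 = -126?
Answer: 164405591/920532 ≈ 178.60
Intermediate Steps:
y(b) = -123 (y(b) = 3 - 126 = -123)
O(E) = -3 + E**2 (O(E) = E**2 - 3 = -3 + E**2)
-22016/y(48) + O(-94)/(-22452) = -22016/(-123) + (-3 + (-94)**2)/(-22452) = -22016*(-1/123) + (-3 + 8836)*(-1/22452) = 22016/123 + 8833*(-1/22452) = 22016/123 - 8833/22452 = 164405591/920532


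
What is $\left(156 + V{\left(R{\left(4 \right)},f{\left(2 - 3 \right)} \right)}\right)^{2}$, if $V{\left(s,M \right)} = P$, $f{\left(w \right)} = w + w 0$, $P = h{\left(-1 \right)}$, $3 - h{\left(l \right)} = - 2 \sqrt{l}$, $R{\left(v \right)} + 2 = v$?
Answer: $25277 + 636 i \approx 25277.0 + 636.0 i$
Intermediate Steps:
$R{\left(v \right)} = -2 + v$
$h{\left(l \right)} = 3 + 2 \sqrt{l}$ ($h{\left(l \right)} = 3 - - 2 \sqrt{l} = 3 + 2 \sqrt{l}$)
$P = 3 + 2 i$ ($P = 3 + 2 \sqrt{-1} = 3 + 2 i \approx 3.0 + 2.0 i$)
$f{\left(w \right)} = w$ ($f{\left(w \right)} = w + 0 = w$)
$V{\left(s,M \right)} = 3 + 2 i$
$\left(156 + V{\left(R{\left(4 \right)},f{\left(2 - 3 \right)} \right)}\right)^{2} = \left(156 + \left(3 + 2 i\right)\right)^{2} = \left(159 + 2 i\right)^{2}$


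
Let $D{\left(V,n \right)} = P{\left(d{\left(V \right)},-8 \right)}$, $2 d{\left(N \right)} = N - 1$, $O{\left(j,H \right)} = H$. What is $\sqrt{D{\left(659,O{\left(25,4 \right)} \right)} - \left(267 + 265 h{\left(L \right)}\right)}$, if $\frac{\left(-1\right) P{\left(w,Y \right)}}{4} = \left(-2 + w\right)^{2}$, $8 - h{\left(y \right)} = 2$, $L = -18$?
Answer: $i \sqrt{429573} \approx 655.42 i$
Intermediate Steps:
$h{\left(y \right)} = 6$ ($h{\left(y \right)} = 8 - 2 = 6$)
$d{\left(N \right)} = - \frac{1}{2} + \frac{N}{2}$ ($d{\left(N \right)} = \frac{N - 1}{2} = \frac{-1 + N}{2} = - \frac{1}{2} + \frac{N}{2}$)
$P{\left(w,Y \right)} = - 4 \left(-2 + w\right)^{2}$
$D{\left(V,n \right)} = - 4 \left(- \frac{5}{2} + \frac{V}{2}\right)^{2}$ ($D{\left(V,n \right)} = - 4 \left(-2 + \left(- \frac{1}{2} + \frac{V}{2}\right)\right)^{2} = - 4 \left(- \frac{5}{2} + \frac{V}{2}\right)^{2}$)
$\sqrt{D{\left(659,O{\left(25,4 \right)} \right)} - \left(267 + 265 h{\left(L \right)}\right)} = \sqrt{- \left(-5 + 659\right)^{2} - 1857} = \sqrt{- 654^{2} - 1857} = \sqrt{\left(-1\right) 427716 - 1857} = \sqrt{-427716 - 1857} = \sqrt{-429573} = i \sqrt{429573}$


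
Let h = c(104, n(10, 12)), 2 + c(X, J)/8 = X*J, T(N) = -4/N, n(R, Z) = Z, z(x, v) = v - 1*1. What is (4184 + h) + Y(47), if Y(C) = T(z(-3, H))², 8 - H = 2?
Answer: 353816/25 ≈ 14153.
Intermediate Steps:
H = 6 (H = 8 - 1*2 = 8 - 2 = 6)
z(x, v) = -1 + v (z(x, v) = v - 1 = -1 + v)
c(X, J) = -16 + 8*J*X (c(X, J) = -16 + 8*(X*J) = -16 + 8*(J*X) = -16 + 8*J*X)
h = 9968 (h = -16 + 8*12*104 = -16 + 9984 = 9968)
Y(C) = 16/25 (Y(C) = (-4/(-1 + 6))² = (-4/5)² = (-4*⅕)² = (-⅘)² = 16/25)
(4184 + h) + Y(47) = (4184 + 9968) + 16/25 = 14152 + 16/25 = 353816/25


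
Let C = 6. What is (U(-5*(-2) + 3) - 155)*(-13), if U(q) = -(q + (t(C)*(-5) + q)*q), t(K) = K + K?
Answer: -5759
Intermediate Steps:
t(K) = 2*K
U(q) = -q - q*(-60 + q) (U(q) = -(q + ((2*6)*(-5) + q)*q) = -(q + (12*(-5) + q)*q) = -(q + (-60 + q)*q) = -(q + q*(-60 + q)) = -q - q*(-60 + q))
(U(-5*(-2) + 3) - 155)*(-13) = ((-5*(-2) + 3)*(59 - (-5*(-2) + 3)) - 155)*(-13) = ((10 + 3)*(59 - (10 + 3)) - 155)*(-13) = (13*(59 - 1*13) - 155)*(-13) = (13*(59 - 13) - 155)*(-13) = (13*46 - 155)*(-13) = (598 - 155)*(-13) = 443*(-13) = -5759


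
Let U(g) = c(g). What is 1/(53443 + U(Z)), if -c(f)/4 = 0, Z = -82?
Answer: 1/53443 ≈ 1.8712e-5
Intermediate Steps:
c(f) = 0 (c(f) = -4*0 = 0)
U(g) = 0
1/(53443 + U(Z)) = 1/(53443 + 0) = 1/53443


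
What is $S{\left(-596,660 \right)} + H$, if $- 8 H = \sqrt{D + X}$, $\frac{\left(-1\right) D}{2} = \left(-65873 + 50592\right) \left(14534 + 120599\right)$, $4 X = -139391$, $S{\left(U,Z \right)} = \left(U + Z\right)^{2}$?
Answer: $4096 - \frac{\sqrt{16519599593}}{16} \approx -3937.0$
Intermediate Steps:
$X = - \frac{139391}{4}$ ($X = \frac{1}{4} \left(-139391\right) = - \frac{139391}{4} \approx -34848.0$)
$D = 4129934746$ ($D = - 2 \left(-65873 + 50592\right) \left(14534 + 120599\right) = - 2 \left(\left(-15281\right) 135133\right) = \left(-2\right) \left(-2064967373\right) = 4129934746$)
$H = - \frac{\sqrt{16519599593}}{16}$ ($H = - \frac{\sqrt{4129934746 - \frac{139391}{4}}}{8} = - \frac{\sqrt{\frac{16519599593}{4}}}{8} = - \frac{\frac{1}{2} \sqrt{16519599593}}{8} = - \frac{\sqrt{16519599593}}{16} \approx -8033.0$)
$S{\left(-596,660 \right)} + H = \left(-596 + 660\right)^{2} - \frac{\sqrt{16519599593}}{16} = 64^{2} - \frac{\sqrt{16519599593}}{16} = 4096 - \frac{\sqrt{16519599593}}{16}$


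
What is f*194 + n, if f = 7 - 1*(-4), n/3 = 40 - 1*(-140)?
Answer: 2674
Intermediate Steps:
n = 540 (n = 3*(40 - 1*(-140)) = 3*(40 + 140) = 3*180 = 540)
f = 11 (f = 7 + 4 = 11)
f*194 + n = 11*194 + 540 = 2134 + 540 = 2674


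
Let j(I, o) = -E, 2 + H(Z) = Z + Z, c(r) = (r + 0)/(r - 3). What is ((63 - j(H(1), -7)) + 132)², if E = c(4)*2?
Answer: 41209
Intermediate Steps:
c(r) = r/(-3 + r)
E = 8 (E = (4/(-3 + 4))*2 = (4/1)*2 = (4*1)*2 = 4*2 = 8)
H(Z) = -2 + 2*Z (H(Z) = -2 + (Z + Z) = -2 + 2*Z)
j(I, o) = -8 (j(I, o) = -1*8 = -8)
((63 - j(H(1), -7)) + 132)² = ((63 - 1*(-8)) + 132)² = ((63 + 8) + 132)² = (71 + 132)² = 203² = 41209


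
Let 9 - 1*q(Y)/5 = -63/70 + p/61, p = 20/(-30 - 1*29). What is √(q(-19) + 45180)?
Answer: √2343396290918/7198 ≈ 212.67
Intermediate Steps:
p = -20/59 (p = 20/(-30 - 29) = 20/(-59) = 20*(-1/59) = -20/59 ≈ -0.33898)
q(Y) = 356501/7198 (q(Y) = 45 - 5*(-63/70 - 20/59/61) = 45 - 5*(-63*1/70 - 20/59*1/61) = 45 - 5*(-9/10 - 20/3599) = 45 - 5*(-32591/35990) = 45 + 32591/7198 = 356501/7198)
√(q(-19) + 45180) = √(356501/7198 + 45180) = √(325562141/7198) = √2343396290918/7198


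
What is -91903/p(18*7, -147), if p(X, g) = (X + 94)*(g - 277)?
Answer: 91903/93280 ≈ 0.98524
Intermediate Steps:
p(X, g) = (-277 + g)*(94 + X) (p(X, g) = (94 + X)*(-277 + g) = (-277 + g)*(94 + X))
-91903/p(18*7, -147) = -91903/(-26038 - 4986*7 + 94*(-147) + (18*7)*(-147)) = -91903/(-26038 - 277*126 - 13818 + 126*(-147)) = -91903/(-26038 - 34902 - 13818 - 18522) = -91903/(-93280) = -91903*(-1)/93280 = -1*(-91903/93280) = 91903/93280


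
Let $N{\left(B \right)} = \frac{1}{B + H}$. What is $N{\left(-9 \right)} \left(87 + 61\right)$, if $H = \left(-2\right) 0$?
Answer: $- \frac{148}{9} \approx -16.444$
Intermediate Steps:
$H = 0$
$N{\left(B \right)} = \frac{1}{B}$ ($N{\left(B \right)} = \frac{1}{B + 0} = \frac{1}{B}$)
$N{\left(-9 \right)} \left(87 + 61\right) = \frac{87 + 61}{-9} = \left(- \frac{1}{9}\right) 148 = - \frac{148}{9}$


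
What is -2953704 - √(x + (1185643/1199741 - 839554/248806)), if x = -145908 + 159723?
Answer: -2953704 - √307689432905615514584695891/149251379623 ≈ -2.9538e+6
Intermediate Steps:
x = 13815
-2953704 - √(x + (1185643/1199741 - 839554/248806)) = -2953704 - √(13815 + (1185643/1199741 - 839554/248806)) = -2953704 - √(13815 + (1185643*(1/1199741) - 839554*1/248806)) = -2953704 - √(13815 + (1185643/1199741 - 419777/124403)) = -2953704 - √(13815 - 356126131628/149251379623) = -2953704 - √(2061551683360117/149251379623) = -2953704 - √307689432905615514584695891/149251379623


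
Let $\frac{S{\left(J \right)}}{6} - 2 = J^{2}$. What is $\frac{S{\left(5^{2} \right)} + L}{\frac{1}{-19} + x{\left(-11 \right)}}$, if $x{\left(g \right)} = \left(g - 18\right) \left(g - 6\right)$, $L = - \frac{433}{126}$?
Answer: $\frac{8998001}{1180116} \approx 7.6247$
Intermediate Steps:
$L = - \frac{433}{126}$ ($L = \left(-433\right) \frac{1}{126} = - \frac{433}{126} \approx -3.4365$)
$x{\left(g \right)} = \left(-18 + g\right) \left(-6 + g\right)$
$S{\left(J \right)} = 12 + 6 J^{2}$
$\frac{S{\left(5^{2} \right)} + L}{\frac{1}{-19} + x{\left(-11 \right)}} = \frac{\left(12 + 6 \left(5^{2}\right)^{2}\right) - \frac{433}{126}}{\frac{1}{-19} + \left(108 + \left(-11\right)^{2} - -264\right)} = \frac{\left(12 + 6 \cdot 25^{2}\right) - \frac{433}{126}}{- \frac{1}{19} + \left(108 + 121 + 264\right)} = \frac{\left(12 + 6 \cdot 625\right) - \frac{433}{126}}{- \frac{1}{19} + 493} = \frac{\left(12 + 3750\right) - \frac{433}{126}}{\frac{9366}{19}} = \left(3762 - \frac{433}{126}\right) \frac{19}{9366} = \frac{473579}{126} \cdot \frac{19}{9366} = \frac{8998001}{1180116}$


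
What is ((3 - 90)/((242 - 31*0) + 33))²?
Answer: 7569/75625 ≈ 0.10009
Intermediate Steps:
((3 - 90)/((242 - 31*0) + 33))² = (-87/((242 - 1*0) + 33))² = (-87/((242 + 0) + 33))² = (-87/(242 + 33))² = (-87/275)² = 7569/75625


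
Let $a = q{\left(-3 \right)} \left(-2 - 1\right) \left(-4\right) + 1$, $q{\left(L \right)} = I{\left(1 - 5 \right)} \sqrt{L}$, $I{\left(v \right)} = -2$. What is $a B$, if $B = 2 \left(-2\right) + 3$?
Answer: $-1 + 24 i \sqrt{3} \approx -1.0 + 41.569 i$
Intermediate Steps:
$B = -1$ ($B = -4 + 3 = -1$)
$q{\left(L \right)} = - 2 \sqrt{L}$
$a = 1 - 24 i \sqrt{3}$ ($a = - 2 \sqrt{-3} \left(-2 - 1\right) \left(-4\right) + 1 = - 2 i \sqrt{3} \left(\left(-3\right) \left(-4\right)\right) + 1 = - 2 i \sqrt{3} \cdot 12 + 1 = - 24 i \sqrt{3} + 1 = 1 - 24 i \sqrt{3} \approx 1.0 - 41.569 i$)
$a B = \left(1 - 24 i \sqrt{3}\right) \left(-1\right) = -1 + 24 i \sqrt{3}$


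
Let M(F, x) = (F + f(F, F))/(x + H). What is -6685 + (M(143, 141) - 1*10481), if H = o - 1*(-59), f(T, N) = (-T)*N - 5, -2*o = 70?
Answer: -2852701/165 ≈ -17289.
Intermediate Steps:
o = -35 (o = -½*70 = -35)
f(T, N) = -5 - N*T (f(T, N) = -N*T - 5 = -5 - N*T)
H = 24 (H = -35 - 1*(-59) = -35 + 59 = 24)
M(F, x) = (-5 + F - F²)/(24 + x) (M(F, x) = (F + (-5 - F*F))/(x + 24) = (F + (-5 - F²))/(24 + x) = (-5 + F - F²)/(24 + x))
-6685 + (M(143, 141) - 1*10481) = -6685 + ((-5 + 143 - 1*143²)/(24 + 141) - 1*10481) = -6685 + ((-5 + 143 - 1*20449)/165 - 10481) = -6685 + ((-5 + 143 - 20449)/165 - 10481) = -6685 + ((1/165)*(-20311) - 10481) = -6685 + (-20311/165 - 10481) = -6685 - 1749676/165 = -2852701/165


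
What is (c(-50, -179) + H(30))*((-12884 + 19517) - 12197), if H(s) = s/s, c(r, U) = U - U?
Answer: -5564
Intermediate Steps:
c(r, U) = 0
H(s) = 1
(c(-50, -179) + H(30))*((-12884 + 19517) - 12197) = (0 + 1)*((-12884 + 19517) - 12197) = 1*(6633 - 12197) = 1*(-5564) = -5564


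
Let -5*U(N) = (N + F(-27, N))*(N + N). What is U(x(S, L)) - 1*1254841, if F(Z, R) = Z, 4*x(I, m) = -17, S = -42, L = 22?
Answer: -10039153/8 ≈ -1.2549e+6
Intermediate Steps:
x(I, m) = -17/4 (x(I, m) = (1/4)*(-17) = -17/4)
U(N) = -2*N*(-27 + N)/5 (U(N) = -(N - 27)*(N + N)/5 = -(-27 + N)*2*N/5 = -2*N*(-27 + N)/5)
U(x(S, L)) - 1*1254841 = (2/5)*(-17/4)*(27 - 1*(-17/4)) - 1*1254841 = (2/5)*(-17/4)*(27 + 17/4) - 1254841 = (2/5)*(-17/4)*(125/4) - 1254841 = -425/8 - 1254841 = -10039153/8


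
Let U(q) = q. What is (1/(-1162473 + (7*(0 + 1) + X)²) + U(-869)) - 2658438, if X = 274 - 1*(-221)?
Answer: -2421216584984/910469 ≈ -2.6593e+6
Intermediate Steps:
X = 495 (X = 274 + 221 = 495)
(1/(-1162473 + (7*(0 + 1) + X)²) + U(-869)) - 2658438 = (1/(-1162473 + (7*(0 + 1) + 495)²) - 869) - 2658438 = (1/(-1162473 + (7*1 + 495)²) - 869) - 2658438 = (1/(-1162473 + (7 + 495)²) - 869) - 2658438 = (1/(-1162473 + 502²) - 869) - 2658438 = (1/(-1162473 + 252004) - 869) - 2658438 = (1/(-910469) - 869) - 2658438 = (-1/910469 - 869) - 2658438 = -791197562/910469 - 2658438 = -2421216584984/910469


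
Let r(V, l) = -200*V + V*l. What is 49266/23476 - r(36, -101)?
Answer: 127217601/11738 ≈ 10838.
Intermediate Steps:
49266/23476 - r(36, -101) = 49266/23476 - 36*(-200 - 101) = 49266*(1/23476) - 36*(-301) = 24633/11738 - 1*(-10836) = 24633/11738 + 10836 = 127217601/11738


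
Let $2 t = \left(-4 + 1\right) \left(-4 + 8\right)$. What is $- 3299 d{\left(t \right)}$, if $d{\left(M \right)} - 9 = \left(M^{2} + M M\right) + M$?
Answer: $-247425$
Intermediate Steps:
$t = -6$ ($t = \frac{\left(-4 + 1\right) \left(-4 + 8\right)}{2} = \frac{\left(-3\right) 4}{2} = \frac{1}{2} \left(-12\right) = -6$)
$d{\left(M \right)} = 9 + M + 2 M^{2}$ ($d{\left(M \right)} = 9 + \left(\left(M^{2} + M M\right) + M\right) = 9 + \left(\left(M^{2} + M^{2}\right) + M\right) = 9 + \left(2 M^{2} + M\right) = 9 + \left(M + 2 M^{2}\right) = 9 + M + 2 M^{2}$)
$- 3299 d{\left(t \right)} = - 3299 \left(9 - 6 + 2 \left(-6\right)^{2}\right) = - 3299 \left(9 - 6 + 2 \cdot 36\right) = - 3299 \left(9 - 6 + 72\right) = \left(-3299\right) 75 = -247425$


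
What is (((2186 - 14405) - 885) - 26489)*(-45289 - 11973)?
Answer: 2267174366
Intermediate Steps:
(((2186 - 14405) - 885) - 26489)*(-45289 - 11973) = ((-12219 - 885) - 26489)*(-57262) = (-13104 - 26489)*(-57262) = -39593*(-57262) = 2267174366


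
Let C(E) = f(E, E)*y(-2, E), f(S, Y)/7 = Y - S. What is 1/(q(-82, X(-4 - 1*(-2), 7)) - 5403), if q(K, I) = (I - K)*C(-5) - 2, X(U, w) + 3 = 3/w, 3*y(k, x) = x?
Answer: -1/5405 ≈ -0.00018501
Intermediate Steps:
y(k, x) = x/3
f(S, Y) = -7*S + 7*Y (f(S, Y) = 7*(Y - S) = -7*S + 7*Y)
C(E) = 0 (C(E) = (-7*E + 7*E)*(E/3) = 0*(E/3) = 0)
X(U, w) = -3 + 3/w
q(K, I) = -2 (q(K, I) = (I - K)*0 - 2 = 0 - 2 = -2)
1/(q(-82, X(-4 - 1*(-2), 7)) - 5403) = 1/(-2 - 5403) = 1/(-5405) = -1/5405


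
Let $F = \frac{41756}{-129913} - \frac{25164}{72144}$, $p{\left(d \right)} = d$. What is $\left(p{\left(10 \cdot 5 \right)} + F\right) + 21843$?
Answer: $\frac{1899857623675}{86781884} \approx 21892.0$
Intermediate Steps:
$F = - \frac{58162737}{86781884}$ ($F = 41756 \left(- \frac{1}{129913}\right) - \frac{233}{668} = - \frac{41756}{129913} - \frac{233}{668} = - \frac{58162737}{86781884} \approx -0.67022$)
$\left(p{\left(10 \cdot 5 \right)} + F\right) + 21843 = \left(10 \cdot 5 - \frac{58162737}{86781884}\right) + 21843 = \left(50 - \frac{58162737}{86781884}\right) + 21843 = \frac{4280931463}{86781884} + 21843 = \frac{1899857623675}{86781884}$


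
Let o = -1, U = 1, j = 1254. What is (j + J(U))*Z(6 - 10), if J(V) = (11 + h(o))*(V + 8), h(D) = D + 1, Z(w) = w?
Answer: -5412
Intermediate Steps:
h(D) = 1 + D
J(V) = 88 + 11*V (J(V) = (11 + (1 - 1))*(V + 8) = (11 + 0)*(8 + V) = 11*(8 + V) = 88 + 11*V)
(j + J(U))*Z(6 - 10) = (1254 + (88 + 11*1))*(6 - 10) = (1254 + (88 + 11))*(-4) = (1254 + 99)*(-4) = 1353*(-4) = -5412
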